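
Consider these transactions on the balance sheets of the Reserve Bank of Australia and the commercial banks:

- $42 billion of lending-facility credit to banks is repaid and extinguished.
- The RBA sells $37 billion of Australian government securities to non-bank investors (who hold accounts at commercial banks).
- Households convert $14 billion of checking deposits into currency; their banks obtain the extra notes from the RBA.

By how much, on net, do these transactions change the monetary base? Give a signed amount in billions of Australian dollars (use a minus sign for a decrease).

-$79 billion

RBA balance sheet:
  Assets:      Securities −$37B, Loans to banks −$42B
  Liabilities: Bank reserves −$93B, Currency in circulation +$14B
Monetary base = currency + reserves: +$14B + (−$93B) = -$79 billion.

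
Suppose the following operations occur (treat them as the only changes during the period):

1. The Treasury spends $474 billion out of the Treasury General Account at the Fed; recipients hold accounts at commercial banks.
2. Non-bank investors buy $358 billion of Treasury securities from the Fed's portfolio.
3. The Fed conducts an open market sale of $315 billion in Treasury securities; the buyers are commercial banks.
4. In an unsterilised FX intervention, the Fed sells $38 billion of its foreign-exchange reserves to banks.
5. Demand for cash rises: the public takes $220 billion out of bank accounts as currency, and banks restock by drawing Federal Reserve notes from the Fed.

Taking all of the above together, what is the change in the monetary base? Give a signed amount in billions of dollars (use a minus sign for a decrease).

Fed balance sheet:
  Assets:      Securities −$673B, Foreign assets −$38B
  Liabilities: Bank reserves −$457B, Currency in circulation +$220B, Government deposits −$474B
Monetary base = currency + reserves: +$220B + (−$457B) = -$237 billion.

-$237 billion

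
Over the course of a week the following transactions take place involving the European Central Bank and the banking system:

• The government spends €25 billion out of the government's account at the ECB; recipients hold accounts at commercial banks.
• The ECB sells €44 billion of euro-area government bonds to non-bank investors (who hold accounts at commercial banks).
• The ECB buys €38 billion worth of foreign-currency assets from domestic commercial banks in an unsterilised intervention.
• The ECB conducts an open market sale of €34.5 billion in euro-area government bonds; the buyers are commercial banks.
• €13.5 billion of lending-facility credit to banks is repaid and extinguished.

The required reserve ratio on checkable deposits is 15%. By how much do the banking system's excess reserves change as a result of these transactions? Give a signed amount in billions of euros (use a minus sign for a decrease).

Government spending €25 billion: reserves +€25B, deposits +€25B.
Asset sale (to non-banks) €44 billion: reserves −€44B, deposits −€44B.
FX purchase €38 billion: reserves +€38B, deposits 0.
OMO sale (to banks) €34.5 billion: reserves −€34.5B, deposits 0.
Discount-window repayment €13.5 billion: reserves −€13.5B, deposits 0.
Totals: Δreserves = −€29B, Δdeposits = −€19B.
Δrequired reserves = 15% × −€19B = −€2.85B.
Δexcess reserves = Δreserves − Δrequired = −€29B − (−€2.85B) = -€26.15 billion.

-€26.15 billion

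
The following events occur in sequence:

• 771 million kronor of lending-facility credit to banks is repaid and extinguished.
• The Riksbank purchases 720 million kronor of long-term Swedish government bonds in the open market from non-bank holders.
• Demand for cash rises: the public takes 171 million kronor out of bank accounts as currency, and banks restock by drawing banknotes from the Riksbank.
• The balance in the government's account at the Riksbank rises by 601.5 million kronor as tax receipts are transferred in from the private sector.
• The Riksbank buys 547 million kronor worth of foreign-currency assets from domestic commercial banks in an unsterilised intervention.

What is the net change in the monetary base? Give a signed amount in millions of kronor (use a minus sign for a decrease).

Riksbank balance sheet:
  Assets:      Securities +720M, Loans to banks −771M, Foreign assets +547M
  Liabilities: Bank reserves −276.5M, Currency in circulation +171M, Government deposits +601.5M
Monetary base = currency + reserves: +171M + (−276.5M) = -105.5 million.

-105.5 million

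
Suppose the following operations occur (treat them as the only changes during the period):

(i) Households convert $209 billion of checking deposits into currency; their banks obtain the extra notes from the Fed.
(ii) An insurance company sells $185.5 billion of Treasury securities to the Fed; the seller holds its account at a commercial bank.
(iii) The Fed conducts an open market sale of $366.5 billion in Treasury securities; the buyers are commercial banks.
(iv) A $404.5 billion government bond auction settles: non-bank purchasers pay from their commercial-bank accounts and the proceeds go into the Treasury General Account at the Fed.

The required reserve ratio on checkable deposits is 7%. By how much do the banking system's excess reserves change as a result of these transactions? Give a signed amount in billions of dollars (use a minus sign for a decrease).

-$764.54 billion

Currency withdrawal $209 billion: reserves −$209B, deposits −$209B.
Asset purchase (from non-banks) $185.5 billion: reserves +$185.5B, deposits +$185.5B.
OMO sale (to banks) $366.5 billion: reserves −$366.5B, deposits 0.
Government account inflow $404.5 billion: reserves −$404.5B, deposits −$404.5B.
Totals: Δreserves = −$794.5B, Δdeposits = −$428B.
Δrequired reserves = 7% × −$428B = −$29.96B.
Δexcess reserves = Δreserves − Δrequired = −$794.5B − (−$29.96B) = -$764.54 billion.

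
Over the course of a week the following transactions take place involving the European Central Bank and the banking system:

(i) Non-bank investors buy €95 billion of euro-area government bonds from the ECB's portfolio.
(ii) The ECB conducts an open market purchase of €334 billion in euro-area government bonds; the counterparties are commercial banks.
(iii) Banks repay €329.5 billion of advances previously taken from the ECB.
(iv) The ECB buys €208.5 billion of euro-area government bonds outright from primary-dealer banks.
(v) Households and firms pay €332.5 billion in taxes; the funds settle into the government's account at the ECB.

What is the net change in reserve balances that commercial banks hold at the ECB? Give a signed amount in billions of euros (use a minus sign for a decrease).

-€214.5 billion

Asset sale (to non-banks) €95 billion: the non-bank buyers' banks settle from reserves → −€95B.
OMO purchase (from banks) €334 billion: the ECB pays by crediting reserve accounts → +€334B.
Discount-window repayment €329.5 billion: repayment is debited from reserves → −€329.5B.
OMO purchase (from banks) €208.5 billion: the ECB pays by crediting reserve accounts → +€208.5B.
Government account inflow €332.5 billion: funds move from bank reserves into the government account → −€332.5B.
Net: −95 + 334 − 329.5 + 208.5 − 332.5 = -€214.5 billion.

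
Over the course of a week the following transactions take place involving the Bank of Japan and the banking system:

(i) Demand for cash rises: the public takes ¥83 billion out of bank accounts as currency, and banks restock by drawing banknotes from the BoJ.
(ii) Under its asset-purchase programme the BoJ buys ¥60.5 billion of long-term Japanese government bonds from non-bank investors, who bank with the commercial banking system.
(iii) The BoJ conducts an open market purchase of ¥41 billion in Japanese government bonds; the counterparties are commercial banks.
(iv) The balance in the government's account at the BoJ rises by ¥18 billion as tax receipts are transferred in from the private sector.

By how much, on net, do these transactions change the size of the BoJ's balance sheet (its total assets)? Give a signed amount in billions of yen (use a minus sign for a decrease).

Currency withdrawal ¥83 billion: only the composition of liabilities changes → 0.
Asset purchase (from non-banks) ¥60.5 billion: a BoJ asset is acquired → +¥60.5B.
OMO purchase (from banks) ¥41 billion: a BoJ asset is acquired → +¥41B.
Government account inflow ¥18 billion: only the composition of liabilities changes → 0.
Net: 0 + 60.5 + 41 + 0 = +¥101.5 billion.

+¥101.5 billion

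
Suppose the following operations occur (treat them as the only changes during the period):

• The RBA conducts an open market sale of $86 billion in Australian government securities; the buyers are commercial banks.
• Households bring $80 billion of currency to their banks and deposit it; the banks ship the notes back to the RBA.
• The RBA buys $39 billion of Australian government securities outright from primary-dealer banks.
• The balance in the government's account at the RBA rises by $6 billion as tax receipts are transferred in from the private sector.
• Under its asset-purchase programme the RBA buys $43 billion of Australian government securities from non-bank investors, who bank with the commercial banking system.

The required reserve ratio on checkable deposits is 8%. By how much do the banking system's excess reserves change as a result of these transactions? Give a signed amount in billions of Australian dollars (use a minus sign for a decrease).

OMO sale (to banks) $86 billion: reserves −$86B, deposits 0.
Currency deposit $80 billion: reserves +$80B, deposits +$80B.
OMO purchase (from banks) $39 billion: reserves +$39B, deposits 0.
Government account inflow $6 billion: reserves −$6B, deposits −$6B.
Asset purchase (from non-banks) $43 billion: reserves +$43B, deposits +$43B.
Totals: Δreserves = +$70B, Δdeposits = +$117B.
Δrequired reserves = 8% × +$117B = +$9.36B.
Δexcess reserves = Δreserves − Δrequired = +$70B − (+$9.36B) = +$60.64 billion.

+$60.64 billion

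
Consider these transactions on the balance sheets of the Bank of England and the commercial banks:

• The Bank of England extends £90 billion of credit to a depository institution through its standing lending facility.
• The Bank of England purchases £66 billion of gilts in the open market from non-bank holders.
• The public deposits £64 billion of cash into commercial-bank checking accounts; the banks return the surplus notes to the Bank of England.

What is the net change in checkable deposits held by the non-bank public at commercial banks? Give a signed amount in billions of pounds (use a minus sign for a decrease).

+£130 billion

Bank of England balance sheet:
  Assets:      Securities +£66B, Loans to banks +£90B
  Liabilities: Bank reserves +£220B, Currency in circulation −£64B
Commercial banking system:
  Assets:      Reserves at CB +£220B
  Liabilities: Checkable deposits +£130B, Borrowings from CB +£90B
So the change in checkable deposits held by the non-bank public at commercial banks is +£130 billion.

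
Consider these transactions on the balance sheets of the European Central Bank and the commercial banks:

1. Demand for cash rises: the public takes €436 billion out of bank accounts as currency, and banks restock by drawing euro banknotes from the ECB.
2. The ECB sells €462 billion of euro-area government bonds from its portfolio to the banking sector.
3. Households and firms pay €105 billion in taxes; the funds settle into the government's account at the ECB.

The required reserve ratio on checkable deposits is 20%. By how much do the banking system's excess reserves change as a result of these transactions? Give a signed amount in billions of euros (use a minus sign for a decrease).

Currency withdrawal €436 billion: reserves −€436B, deposits −€436B.
OMO sale (to banks) €462 billion: reserves −€462B, deposits 0.
Government account inflow €105 billion: reserves −€105B, deposits −€105B.
Totals: Δreserves = −€1003B, Δdeposits = −€541B.
Δrequired reserves = 20% × −€541B = −€108.2B.
Δexcess reserves = Δreserves − Δrequired = −€1003B − (−€108.2B) = -€894.8 billion.

-€894.8 billion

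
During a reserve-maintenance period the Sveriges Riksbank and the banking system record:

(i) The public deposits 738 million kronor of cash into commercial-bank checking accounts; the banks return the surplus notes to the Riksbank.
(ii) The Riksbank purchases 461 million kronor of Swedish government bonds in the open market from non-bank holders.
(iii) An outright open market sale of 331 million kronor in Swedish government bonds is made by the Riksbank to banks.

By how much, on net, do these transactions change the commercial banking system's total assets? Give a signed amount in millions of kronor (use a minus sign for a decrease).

+1199 million

Currency deposit 738 million kronor: bank balance sheets expand → +738M.
Asset purchase (from non-banks) 461 million kronor: bank balance sheets expand → +461M.
OMO sale (to banks) 331 million kronor: just an asset swap on bank balance sheets → 0.
Net: 738 + 461 + 0 = +1199 million.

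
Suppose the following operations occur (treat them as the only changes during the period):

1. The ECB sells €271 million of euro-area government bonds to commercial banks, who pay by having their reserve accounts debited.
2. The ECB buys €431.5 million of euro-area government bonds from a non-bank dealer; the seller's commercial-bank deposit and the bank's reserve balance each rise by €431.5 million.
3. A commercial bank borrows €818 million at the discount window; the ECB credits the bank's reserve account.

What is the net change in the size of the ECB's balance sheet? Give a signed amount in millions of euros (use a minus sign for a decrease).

OMO sale (to banks) €271 million: an ECB asset is shed → −€271M.
Asset purchase (from non-banks) €431.5 million: an ECB asset is acquired → +€431.5M.
Discount-window loan €818 million: an ECB asset is acquired → +€818M.
Net: −271 + 431.5 + 818 = +€978.5 million.

+€978.5 million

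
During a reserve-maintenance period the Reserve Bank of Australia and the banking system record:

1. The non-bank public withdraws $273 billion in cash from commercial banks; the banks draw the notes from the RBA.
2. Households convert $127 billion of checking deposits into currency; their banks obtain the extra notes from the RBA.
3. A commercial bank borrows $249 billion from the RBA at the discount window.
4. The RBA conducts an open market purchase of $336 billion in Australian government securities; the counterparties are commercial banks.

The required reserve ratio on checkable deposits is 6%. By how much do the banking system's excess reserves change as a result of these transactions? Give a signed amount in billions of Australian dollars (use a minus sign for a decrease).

Currency withdrawal $273 billion: reserves −$273B, deposits −$273B.
Currency withdrawal $127 billion: reserves −$127B, deposits −$127B.
Discount-window loan $249 billion: reserves +$249B, deposits 0.
OMO purchase (from banks) $336 billion: reserves +$336B, deposits 0.
Totals: Δreserves = +$185B, Δdeposits = −$400B.
Δrequired reserves = 6% × −$400B = −$24B.
Δexcess reserves = Δreserves − Δrequired = +$185B − (−$24B) = +$209 billion.

+$209 billion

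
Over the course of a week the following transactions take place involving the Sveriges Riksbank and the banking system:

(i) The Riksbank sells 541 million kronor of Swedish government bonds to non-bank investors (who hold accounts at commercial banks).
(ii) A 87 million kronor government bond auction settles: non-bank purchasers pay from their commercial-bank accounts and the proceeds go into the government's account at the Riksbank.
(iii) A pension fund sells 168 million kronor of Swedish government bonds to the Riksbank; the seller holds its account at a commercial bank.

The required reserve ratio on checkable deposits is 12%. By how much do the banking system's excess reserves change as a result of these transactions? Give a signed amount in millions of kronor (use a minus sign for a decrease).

Asset sale (to non-banks) 541 million kronor: reserves −541M, deposits −541M.
Government account inflow 87 million kronor: reserves −87M, deposits −87M.
Asset purchase (from non-banks) 168 million kronor: reserves +168M, deposits +168M.
Totals: Δreserves = −460M, Δdeposits = −460M.
Δrequired reserves = 12% × −460M = −55.2M.
Δexcess reserves = Δreserves − Δrequired = −460M − (−55.2M) = -404.8 million.

-404.8 million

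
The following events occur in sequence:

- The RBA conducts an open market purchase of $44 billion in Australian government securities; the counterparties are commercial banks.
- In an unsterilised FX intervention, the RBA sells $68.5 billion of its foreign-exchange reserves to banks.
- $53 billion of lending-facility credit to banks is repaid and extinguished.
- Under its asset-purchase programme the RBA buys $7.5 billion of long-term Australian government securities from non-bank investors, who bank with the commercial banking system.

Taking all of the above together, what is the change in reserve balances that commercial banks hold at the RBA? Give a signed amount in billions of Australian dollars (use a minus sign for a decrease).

-$70 billion

RBA balance sheet:
  Assets:      Securities +$51.5B, Loans to banks −$53B, Foreign assets −$68.5B
  Liabilities: Bank reserves −$70B
So the change in reserve balances that commercial banks hold at the RBA is -$70 billion.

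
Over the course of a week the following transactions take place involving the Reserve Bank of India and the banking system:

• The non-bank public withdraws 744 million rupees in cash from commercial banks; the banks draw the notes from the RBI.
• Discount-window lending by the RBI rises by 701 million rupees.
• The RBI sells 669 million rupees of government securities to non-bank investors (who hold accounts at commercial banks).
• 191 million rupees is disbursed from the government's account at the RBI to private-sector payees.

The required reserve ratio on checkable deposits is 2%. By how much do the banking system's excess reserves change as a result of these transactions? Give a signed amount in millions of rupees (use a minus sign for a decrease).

Currency withdrawal 744 million rupees: reserves −744M, deposits −744M.
Discount-window loan 701 million rupees: reserves +701M, deposits 0.
Asset sale (to non-banks) 669 million rupees: reserves −669M, deposits −669M.
Government spending 191 million rupees: reserves +191M, deposits +191M.
Totals: Δreserves = −521M, Δdeposits = −1222M.
Δrequired reserves = 2% × −1222M = −24.44M.
Δexcess reserves = Δreserves − Δrequired = −521M − (−24.44M) = -496.56 million.

-496.56 million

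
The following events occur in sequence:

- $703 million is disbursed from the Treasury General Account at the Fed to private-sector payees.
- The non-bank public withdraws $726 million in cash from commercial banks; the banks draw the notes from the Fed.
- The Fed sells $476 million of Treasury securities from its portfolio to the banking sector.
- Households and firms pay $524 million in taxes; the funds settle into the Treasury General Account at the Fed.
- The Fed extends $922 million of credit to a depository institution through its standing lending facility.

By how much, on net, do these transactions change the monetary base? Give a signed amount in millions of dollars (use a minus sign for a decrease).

Government spending $703 million: a non-base liability converts back to reserves → +$703M.
Currency withdrawal $726 million: just a shift between currency and reserves — both are base money → 0.
OMO sale (to banks) $476 million: Fed balance sheet contracts → −$476M.
Government account inflow $524 million: reserves shift to a non-base liability → −$524M.
Discount-window loan $922 million: Fed balance sheet expands → +$922M.
Net: 703 + 0 − 476 − 524 + 922 = +$625 million.

+$625 million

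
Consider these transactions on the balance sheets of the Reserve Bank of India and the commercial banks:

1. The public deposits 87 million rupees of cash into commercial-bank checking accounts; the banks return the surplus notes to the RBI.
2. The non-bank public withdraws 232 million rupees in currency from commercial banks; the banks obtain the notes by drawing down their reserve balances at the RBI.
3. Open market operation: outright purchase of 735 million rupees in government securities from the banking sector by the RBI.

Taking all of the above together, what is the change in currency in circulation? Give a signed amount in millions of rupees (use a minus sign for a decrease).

RBI balance sheet:
  Assets:      Securities +735M
  Liabilities: Bank reserves +590M, Currency in circulation +145M
So the change in currency in circulation is +145 million.

+145 million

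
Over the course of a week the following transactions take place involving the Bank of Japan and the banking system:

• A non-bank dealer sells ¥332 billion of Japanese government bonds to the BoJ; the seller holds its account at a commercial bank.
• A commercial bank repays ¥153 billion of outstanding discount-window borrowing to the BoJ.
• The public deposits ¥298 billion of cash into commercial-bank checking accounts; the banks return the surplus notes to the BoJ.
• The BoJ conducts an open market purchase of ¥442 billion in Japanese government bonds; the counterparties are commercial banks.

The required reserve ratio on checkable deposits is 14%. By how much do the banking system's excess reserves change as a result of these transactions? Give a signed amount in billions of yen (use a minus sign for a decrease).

Asset purchase (from non-banks) ¥332 billion: reserves +¥332B, deposits +¥332B.
Discount-window repayment ¥153 billion: reserves −¥153B, deposits 0.
Currency deposit ¥298 billion: reserves +¥298B, deposits +¥298B.
OMO purchase (from banks) ¥442 billion: reserves +¥442B, deposits 0.
Totals: Δreserves = +¥919B, Δdeposits = +¥630B.
Δrequired reserves = 14% × +¥630B = +¥88.2B.
Δexcess reserves = Δreserves − Δrequired = +¥919B − (+¥88.2B) = +¥830.8 billion.

+¥830.8 billion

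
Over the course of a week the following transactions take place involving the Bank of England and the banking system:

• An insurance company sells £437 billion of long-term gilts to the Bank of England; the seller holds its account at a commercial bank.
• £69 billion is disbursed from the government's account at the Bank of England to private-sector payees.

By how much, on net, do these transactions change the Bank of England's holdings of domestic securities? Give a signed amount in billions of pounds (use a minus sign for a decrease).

Asset purchase (from non-banks) £437 billion: securities added to the Bank of England's portfolio → +£437B.
Government spending £69 billion: the Bank of England's securities portfolio is untouched → 0.
Net: 437 + 0 = +£437 billion.

+£437 billion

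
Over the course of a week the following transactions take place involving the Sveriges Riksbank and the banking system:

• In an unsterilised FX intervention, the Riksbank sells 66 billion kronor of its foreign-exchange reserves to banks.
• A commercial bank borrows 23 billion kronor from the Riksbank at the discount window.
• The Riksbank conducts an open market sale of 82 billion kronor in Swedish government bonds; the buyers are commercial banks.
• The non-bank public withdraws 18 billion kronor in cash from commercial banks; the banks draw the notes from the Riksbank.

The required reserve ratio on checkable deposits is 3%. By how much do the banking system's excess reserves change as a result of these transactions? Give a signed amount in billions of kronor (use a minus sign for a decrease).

FX sale 66 billion kronor: reserves −66B, deposits 0.
Discount-window loan 23 billion kronor: reserves +23B, deposits 0.
OMO sale (to banks) 82 billion kronor: reserves −82B, deposits 0.
Currency withdrawal 18 billion kronor: reserves −18B, deposits −18B.
Totals: Δreserves = −143B, Δdeposits = −18B.
Δrequired reserves = 3% × −18B = −0.54B.
Δexcess reserves = Δreserves − Δrequired = −143B − (−0.54B) = -142.46 billion.

-142.46 billion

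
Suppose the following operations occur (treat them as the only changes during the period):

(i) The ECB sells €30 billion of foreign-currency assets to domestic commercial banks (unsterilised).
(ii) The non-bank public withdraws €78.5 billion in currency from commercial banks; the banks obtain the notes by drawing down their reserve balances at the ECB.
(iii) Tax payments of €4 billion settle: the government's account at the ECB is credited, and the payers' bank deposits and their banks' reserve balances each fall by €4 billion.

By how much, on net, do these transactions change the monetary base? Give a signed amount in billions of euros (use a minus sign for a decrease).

-€34 billion

FX sale €30 billion: ECB balance sheet contracts → −€30B.
Currency withdrawal €78.5 billion: just a shift between currency and reserves — both are base money → 0.
Government account inflow €4 billion: reserves shift to a non-base liability → −€4B.
Net: −30 + 0 − 4 = -€34 billion.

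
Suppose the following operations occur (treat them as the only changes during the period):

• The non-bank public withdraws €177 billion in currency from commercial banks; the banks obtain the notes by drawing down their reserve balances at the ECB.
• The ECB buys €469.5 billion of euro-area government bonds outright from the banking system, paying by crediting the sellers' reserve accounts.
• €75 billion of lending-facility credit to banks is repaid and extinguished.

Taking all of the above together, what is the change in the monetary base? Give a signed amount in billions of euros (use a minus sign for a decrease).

ECB balance sheet:
  Assets:      Securities +€469.5B, Loans to banks −€75B
  Liabilities: Bank reserves +€217.5B, Currency in circulation +€177B
Monetary base = currency + reserves: +€177B + (+€217.5B) = +€394.5 billion.

+€394.5 billion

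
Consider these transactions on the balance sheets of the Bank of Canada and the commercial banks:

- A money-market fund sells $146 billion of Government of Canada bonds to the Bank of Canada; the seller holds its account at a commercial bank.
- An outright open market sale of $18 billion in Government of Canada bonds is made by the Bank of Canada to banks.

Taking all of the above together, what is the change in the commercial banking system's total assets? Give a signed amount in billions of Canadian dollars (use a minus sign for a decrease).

Asset purchase (from non-banks) $146 billion: bank balance sheets expand → +$146B.
OMO sale (to banks) $18 billion: just an asset swap on bank balance sheets → 0.
Net: 146 + 0 = +$146 billion.

+$146 billion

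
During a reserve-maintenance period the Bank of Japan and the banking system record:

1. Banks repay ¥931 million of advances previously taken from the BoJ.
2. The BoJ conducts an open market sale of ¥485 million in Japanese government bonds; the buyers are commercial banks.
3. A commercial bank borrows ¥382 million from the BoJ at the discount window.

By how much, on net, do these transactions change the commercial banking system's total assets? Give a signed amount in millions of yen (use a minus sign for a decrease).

-¥549 million

Discount-window repayment ¥931 million: bank balance sheets shrink → −¥931M.
OMO sale (to banks) ¥485 million: just an asset swap on bank balance sheets → 0.
Discount-window loan ¥382 million: bank balance sheets expand → +¥382M.
Net: −931 + 0 + 382 = -¥549 million.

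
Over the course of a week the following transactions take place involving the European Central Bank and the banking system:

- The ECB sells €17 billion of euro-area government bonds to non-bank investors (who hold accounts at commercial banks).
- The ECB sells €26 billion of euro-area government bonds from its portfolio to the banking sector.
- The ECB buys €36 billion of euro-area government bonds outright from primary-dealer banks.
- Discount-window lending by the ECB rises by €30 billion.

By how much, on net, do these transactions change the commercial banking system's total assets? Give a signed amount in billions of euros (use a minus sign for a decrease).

+€13 billion

Asset sale (to non-banks) €17 billion: bank balance sheets shrink → −€17B.
OMO sale (to banks) €26 billion: just an asset swap on bank balance sheets → 0.
OMO purchase (from banks) €36 billion: just an asset swap on bank balance sheets → 0.
Discount-window loan €30 billion: bank balance sheets expand → +€30B.
Net: −17 + 0 + 0 + 30 = +€13 billion.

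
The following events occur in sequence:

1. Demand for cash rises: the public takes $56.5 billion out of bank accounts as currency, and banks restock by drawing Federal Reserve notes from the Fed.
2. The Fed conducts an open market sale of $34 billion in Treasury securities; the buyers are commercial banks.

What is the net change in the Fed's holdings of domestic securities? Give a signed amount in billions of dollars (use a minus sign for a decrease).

-$34 billion

Currency withdrawal $56.5 billion: the Fed's securities portfolio is untouched → 0.
OMO sale (to banks) $34 billion: securities removed from the Fed's portfolio → −$34B.
Net: 0 − 34 = -$34 billion.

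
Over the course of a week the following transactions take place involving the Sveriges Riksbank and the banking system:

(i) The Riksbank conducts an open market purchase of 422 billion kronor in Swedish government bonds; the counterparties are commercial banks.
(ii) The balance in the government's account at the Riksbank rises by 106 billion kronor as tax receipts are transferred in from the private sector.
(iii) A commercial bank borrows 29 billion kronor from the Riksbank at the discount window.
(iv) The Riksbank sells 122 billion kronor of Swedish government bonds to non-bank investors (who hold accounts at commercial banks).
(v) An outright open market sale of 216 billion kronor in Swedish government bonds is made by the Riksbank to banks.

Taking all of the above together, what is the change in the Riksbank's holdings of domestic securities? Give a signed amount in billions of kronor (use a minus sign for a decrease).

+84 billion

OMO purchase (from banks) 422 billion kronor: securities added to the Riksbank's portfolio → +422B.
Government account inflow 106 billion kronor: the Riksbank's securities portfolio is untouched → 0.
Discount-window loan 29 billion kronor: the Riksbank's securities portfolio is untouched → 0.
Asset sale (to non-banks) 122 billion kronor: securities removed from the Riksbank's portfolio → −122B.
OMO sale (to banks) 216 billion kronor: securities removed from the Riksbank's portfolio → −216B.
Net: 422 + 0 + 0 − 122 − 216 = +84 billion.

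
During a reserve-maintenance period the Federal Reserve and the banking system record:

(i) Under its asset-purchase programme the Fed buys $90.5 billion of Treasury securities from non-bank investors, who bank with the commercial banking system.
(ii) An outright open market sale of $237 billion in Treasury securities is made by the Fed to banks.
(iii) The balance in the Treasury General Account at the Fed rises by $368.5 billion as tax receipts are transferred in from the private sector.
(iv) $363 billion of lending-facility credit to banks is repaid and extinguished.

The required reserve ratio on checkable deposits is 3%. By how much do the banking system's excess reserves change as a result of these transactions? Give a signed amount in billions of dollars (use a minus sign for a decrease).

-$869.66 billion

Asset purchase (from non-banks) $90.5 billion: reserves +$90.5B, deposits +$90.5B.
OMO sale (to banks) $237 billion: reserves −$237B, deposits 0.
Government account inflow $368.5 billion: reserves −$368.5B, deposits −$368.5B.
Discount-window repayment $363 billion: reserves −$363B, deposits 0.
Totals: Δreserves = −$878B, Δdeposits = −$278B.
Δrequired reserves = 3% × −$278B = −$8.34B.
Δexcess reserves = Δreserves − Δrequired = −$878B − (−$8.34B) = -$869.66 billion.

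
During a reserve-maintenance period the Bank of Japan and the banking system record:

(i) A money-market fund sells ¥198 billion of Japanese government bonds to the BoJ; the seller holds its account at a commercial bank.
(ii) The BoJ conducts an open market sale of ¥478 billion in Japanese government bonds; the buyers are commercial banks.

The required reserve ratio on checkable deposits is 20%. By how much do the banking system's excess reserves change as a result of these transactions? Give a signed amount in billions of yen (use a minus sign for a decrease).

Asset purchase (from non-banks) ¥198 billion: reserves +¥198B, deposits +¥198B.
OMO sale (to banks) ¥478 billion: reserves −¥478B, deposits 0.
Totals: Δreserves = −¥280B, Δdeposits = +¥198B.
Δrequired reserves = 20% × +¥198B = +¥39.6B.
Δexcess reserves = Δreserves − Δrequired = −¥280B − (+¥39.6B) = -¥319.6 billion.

-¥319.6 billion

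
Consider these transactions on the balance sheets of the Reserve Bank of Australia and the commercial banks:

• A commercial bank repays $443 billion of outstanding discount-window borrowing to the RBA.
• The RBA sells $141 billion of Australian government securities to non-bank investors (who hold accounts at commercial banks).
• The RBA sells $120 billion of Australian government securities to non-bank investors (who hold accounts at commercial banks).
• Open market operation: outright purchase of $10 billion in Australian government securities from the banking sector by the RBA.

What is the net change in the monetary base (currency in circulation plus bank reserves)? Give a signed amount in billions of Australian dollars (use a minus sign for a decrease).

RBA balance sheet:
  Assets:      Securities −$251B, Loans to banks −$443B
  Liabilities: Bank reserves −$694B
Monetary base = currency + reserves: 0 + (−$694B) = -$694 billion.

-$694 billion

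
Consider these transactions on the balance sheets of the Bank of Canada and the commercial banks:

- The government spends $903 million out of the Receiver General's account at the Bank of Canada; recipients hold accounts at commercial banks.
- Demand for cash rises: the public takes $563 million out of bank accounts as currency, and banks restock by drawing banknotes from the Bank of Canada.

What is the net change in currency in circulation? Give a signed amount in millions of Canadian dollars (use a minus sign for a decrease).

+$563 million

Government spending $903 million: no currency enters or leaves circulation → 0.
Currency withdrawal $563 million: notes leave the central bank → +$563M.
Net: 0 + 563 = +$563 million.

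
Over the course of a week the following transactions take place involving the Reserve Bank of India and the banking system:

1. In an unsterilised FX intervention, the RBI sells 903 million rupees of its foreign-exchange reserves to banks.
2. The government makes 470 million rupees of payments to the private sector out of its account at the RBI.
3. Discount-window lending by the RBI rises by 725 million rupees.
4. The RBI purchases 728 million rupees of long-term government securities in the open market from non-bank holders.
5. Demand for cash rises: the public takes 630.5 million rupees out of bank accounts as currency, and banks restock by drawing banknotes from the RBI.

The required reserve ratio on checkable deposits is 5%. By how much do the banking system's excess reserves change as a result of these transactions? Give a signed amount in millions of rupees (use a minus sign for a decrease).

+361.125 million

FX sale 903 million rupees: reserves −903M, deposits 0.
Government spending 470 million rupees: reserves +470M, deposits +470M.
Discount-window loan 725 million rupees: reserves +725M, deposits 0.
Asset purchase (from non-banks) 728 million rupees: reserves +728M, deposits +728M.
Currency withdrawal 630.5 million rupees: reserves −630.5M, deposits −630.5M.
Totals: Δreserves = +389.5M, Δdeposits = +567.5M.
Δrequired reserves = 5% × +567.5M = +28.375M.
Δexcess reserves = Δreserves − Δrequired = +389.5M − (+28.375M) = +361.125 million.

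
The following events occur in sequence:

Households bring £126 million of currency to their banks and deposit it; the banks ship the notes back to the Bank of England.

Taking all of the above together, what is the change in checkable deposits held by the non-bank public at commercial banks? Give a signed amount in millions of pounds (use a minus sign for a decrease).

Currency deposit £126 million: non-bank counterparties' bank balances rise → +£126M.

+£126 million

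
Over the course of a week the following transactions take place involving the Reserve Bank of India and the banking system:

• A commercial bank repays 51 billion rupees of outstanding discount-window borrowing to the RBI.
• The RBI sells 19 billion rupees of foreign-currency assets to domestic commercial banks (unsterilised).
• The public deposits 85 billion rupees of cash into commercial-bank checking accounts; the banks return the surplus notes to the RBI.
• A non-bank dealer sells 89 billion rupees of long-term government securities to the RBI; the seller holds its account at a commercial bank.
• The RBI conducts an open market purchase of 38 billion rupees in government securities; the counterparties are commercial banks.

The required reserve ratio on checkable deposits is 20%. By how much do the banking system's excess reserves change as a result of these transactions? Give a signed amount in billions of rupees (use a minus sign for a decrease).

Discount-window repayment 51 billion rupees: reserves −51B, deposits 0.
FX sale 19 billion rupees: reserves −19B, deposits 0.
Currency deposit 85 billion rupees: reserves +85B, deposits +85B.
Asset purchase (from non-banks) 89 billion rupees: reserves +89B, deposits +89B.
OMO purchase (from banks) 38 billion rupees: reserves +38B, deposits 0.
Totals: Δreserves = +142B, Δdeposits = +174B.
Δrequired reserves = 20% × +174B = +34.8B.
Δexcess reserves = Δreserves − Δrequired = +142B − (+34.8B) = +107.2 billion.

+107.2 billion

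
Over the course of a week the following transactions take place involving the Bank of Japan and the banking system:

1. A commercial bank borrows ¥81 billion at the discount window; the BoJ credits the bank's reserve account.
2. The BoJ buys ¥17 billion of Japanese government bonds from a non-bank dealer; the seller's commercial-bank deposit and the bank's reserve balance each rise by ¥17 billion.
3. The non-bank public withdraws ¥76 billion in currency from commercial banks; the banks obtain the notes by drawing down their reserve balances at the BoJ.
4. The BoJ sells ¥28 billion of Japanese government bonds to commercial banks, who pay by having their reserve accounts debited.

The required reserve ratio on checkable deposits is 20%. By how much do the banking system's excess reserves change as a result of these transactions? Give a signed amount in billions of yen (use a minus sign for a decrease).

Discount-window loan ¥81 billion: reserves +¥81B, deposits 0.
Asset purchase (from non-banks) ¥17 billion: reserves +¥17B, deposits +¥17B.
Currency withdrawal ¥76 billion: reserves −¥76B, deposits −¥76B.
OMO sale (to banks) ¥28 billion: reserves −¥28B, deposits 0.
Totals: Δreserves = −¥6B, Δdeposits = −¥59B.
Δrequired reserves = 20% × −¥59B = −¥11.8B.
Δexcess reserves = Δreserves − Δrequired = −¥6B − (−¥11.8B) = +¥5.8 billion.

+¥5.8 billion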